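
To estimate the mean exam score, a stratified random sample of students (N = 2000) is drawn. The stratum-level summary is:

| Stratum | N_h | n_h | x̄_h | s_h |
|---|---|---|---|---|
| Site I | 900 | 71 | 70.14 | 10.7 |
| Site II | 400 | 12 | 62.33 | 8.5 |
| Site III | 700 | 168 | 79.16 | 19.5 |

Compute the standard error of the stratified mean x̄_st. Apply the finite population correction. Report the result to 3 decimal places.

SE(x̄_st) ≈ 0.863

V̂(x̄_st) = Σ W_h² (1 − n_h/N_h) s_h²/n_h, with W_h = N_h/N and N = 2000:
  stratum Site I: (900/2000)²·(1 − 71/900)·10.7²/71 = 0.300778
  stratum Site II: (400/2000)²·(1 − 12/400)·8.5²/12 = 0.233608
  stratum Site III: (700/2000)²·(1 − 168/700)·19.5²/168 = 0.210722
V̂(x̄_st) = 0.745108
SE(x̄_st) = √0.745108 = 0.863197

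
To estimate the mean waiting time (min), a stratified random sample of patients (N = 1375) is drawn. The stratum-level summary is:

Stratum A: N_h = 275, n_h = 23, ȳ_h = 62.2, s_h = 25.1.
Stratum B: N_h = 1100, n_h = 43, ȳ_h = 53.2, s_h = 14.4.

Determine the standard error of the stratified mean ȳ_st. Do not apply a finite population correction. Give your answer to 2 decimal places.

V̂(ȳ_st) = Σ W_h² s_h²/n_h, with W_h = N_h/N and N = 1375:
  stratum A: (275/1375)²·25.1²/23 = 1.09567
  stratum B: (1100/1375)²·14.4²/43 = 3.08629
V̂(ȳ_st) = 4.18196
SE(ȳ_st) = √4.18196 = 2.04498

SE(ȳ_st) ≈ 2.04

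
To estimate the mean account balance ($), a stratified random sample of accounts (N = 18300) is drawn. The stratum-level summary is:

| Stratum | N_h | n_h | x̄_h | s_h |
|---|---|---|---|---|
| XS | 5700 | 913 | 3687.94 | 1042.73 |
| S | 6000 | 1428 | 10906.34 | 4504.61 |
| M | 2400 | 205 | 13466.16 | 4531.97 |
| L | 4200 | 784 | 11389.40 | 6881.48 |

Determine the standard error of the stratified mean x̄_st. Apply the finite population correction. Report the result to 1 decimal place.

V̂(x̄_st) = Σ W_h² (1 − n_h/N_h) s_h²/n_h, with W_h = N_h/N and N = 18300:
  stratum XS: (5700/18300)²·(1 − 913/5700)·1042.73²/913 = 97.0307
  stratum S: (6000/18300)²·(1 − 1428/6000)·4504.61²/1428 = 1163.97
  stratum M: (2400/18300)²·(1 − 205/2400)·4531.97²/205 = 1576.03
  stratum L: (4200/18300)²·(1 − 784/4200)·6881.48²/784 = 2587.69
V̂(x̄_st) = 5424.72
SE(x̄_st) = √5424.72 = 73.6527

SE(x̄_st) ≈ 73.7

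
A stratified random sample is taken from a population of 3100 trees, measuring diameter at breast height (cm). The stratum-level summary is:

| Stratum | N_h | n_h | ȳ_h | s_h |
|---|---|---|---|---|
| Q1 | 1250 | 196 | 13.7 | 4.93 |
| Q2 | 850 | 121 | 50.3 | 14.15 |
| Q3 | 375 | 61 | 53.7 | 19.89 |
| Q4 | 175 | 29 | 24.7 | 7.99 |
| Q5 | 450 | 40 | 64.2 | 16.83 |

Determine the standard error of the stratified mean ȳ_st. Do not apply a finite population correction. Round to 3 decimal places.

V̂(ȳ_st) = Σ W_h² s_h²/n_h, with W_h = N_h/N and N = 3100:
  stratum Q1: (1250/3100)²·4.93²/196 = 0.020162
  stratum Q2: (850/3100)²·14.15²/121 = 0.124406
  stratum Q3: (375/3100)²·19.89²/61 = 0.0949028
  stratum Q4: (175/3100)²·7.99²/29 = 0.00701533
  stratum Q5: (450/3100)²·16.83²/40 = 0.149214
V̂(ȳ_st) = 0.3957
SE(ȳ_st) = √0.3957 = 0.629047

SE(ȳ_st) ≈ 0.629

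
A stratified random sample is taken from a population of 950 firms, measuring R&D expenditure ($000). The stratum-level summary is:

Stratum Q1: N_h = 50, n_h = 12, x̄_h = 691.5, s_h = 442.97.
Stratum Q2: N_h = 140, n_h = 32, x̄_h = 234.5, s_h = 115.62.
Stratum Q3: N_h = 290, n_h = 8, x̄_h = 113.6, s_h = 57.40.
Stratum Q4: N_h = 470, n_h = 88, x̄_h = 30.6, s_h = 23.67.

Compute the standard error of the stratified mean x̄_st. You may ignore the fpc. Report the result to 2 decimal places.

SE(x̄_st) ≈ 9.71

V̂(x̄_st) = Σ W_h² s_h²/n_h, with W_h = N_h/N and N = 950:
  stratum Q1: (50/950)²·442.97²/12 = 45.296
  stratum Q2: (140/950)²·115.62²/32 = 9.07245
  stratum Q3: (290/950)²·57.40²/8 = 38.378
  stratum Q4: (470/950)²·23.67²/88 = 1.55834
V̂(x̄_st) = 94.3049
SE(x̄_st) = √94.3049 = 9.71107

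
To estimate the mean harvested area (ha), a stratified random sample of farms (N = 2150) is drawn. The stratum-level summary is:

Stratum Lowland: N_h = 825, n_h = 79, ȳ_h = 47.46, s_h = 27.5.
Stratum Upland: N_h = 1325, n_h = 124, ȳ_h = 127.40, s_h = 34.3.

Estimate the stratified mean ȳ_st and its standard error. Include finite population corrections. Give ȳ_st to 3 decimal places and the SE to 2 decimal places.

ȳ_st ≈ 96.725, SE ≈ 2.13

ȳ_st = Σ W_h ȳ_h = (825·47.46 + 1325·127.40)/2150 = 96.72535
V̂(ȳ_st) = Σ W_h² (1 − n_h/N_h) s_h²/n_h, with W_h = N_h/N and N = 2150:
  stratum Lowland: (825/2150)²·(1 − 79/825)·27.5²/79 = 1.27454
  stratum Upland: (1325/2150)²·(1 − 124/1325)·34.3²/124 = 3.26624
V̂(ȳ_st) = 4.54079
SE(ȳ_st) = √4.54079 = 2.13091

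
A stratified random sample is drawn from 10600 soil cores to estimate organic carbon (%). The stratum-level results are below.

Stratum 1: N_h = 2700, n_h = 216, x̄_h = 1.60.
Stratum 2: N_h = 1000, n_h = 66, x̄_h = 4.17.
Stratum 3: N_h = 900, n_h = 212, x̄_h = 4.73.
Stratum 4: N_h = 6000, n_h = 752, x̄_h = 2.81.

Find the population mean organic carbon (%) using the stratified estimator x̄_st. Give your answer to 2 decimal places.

x̄_st ≈ 2.79

N = Σ N_h = 10600. Stratum weights W_h = N_h/N.
x̄_st = (2700·1.60 + 1000·4.17 + 900·4.73 + 6000·2.81) / 10600 = 2.7931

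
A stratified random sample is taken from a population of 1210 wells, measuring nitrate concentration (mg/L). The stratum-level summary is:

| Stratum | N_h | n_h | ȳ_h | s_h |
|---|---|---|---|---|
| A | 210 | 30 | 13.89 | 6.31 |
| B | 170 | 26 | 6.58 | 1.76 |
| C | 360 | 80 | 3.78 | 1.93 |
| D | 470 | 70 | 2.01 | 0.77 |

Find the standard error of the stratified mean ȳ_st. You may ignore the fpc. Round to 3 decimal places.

SE(ȳ_st) ≈ 0.218

V̂(ȳ_st) = Σ W_h² s_h²/n_h, with W_h = N_h/N and N = 1210:
  stratum A: (210/1210)²·6.31²/30 = 0.0399766
  stratum B: (170/1210)²·1.76²/26 = 0.00235168
  stratum C: (360/1210)²·1.93²/80 = 0.00412153
  stratum D: (470/1210)²·0.77²/70 = 0.00127793
V̂(ȳ_st) = 0.0477277
SE(ȳ_st) = √0.0477277 = 0.218467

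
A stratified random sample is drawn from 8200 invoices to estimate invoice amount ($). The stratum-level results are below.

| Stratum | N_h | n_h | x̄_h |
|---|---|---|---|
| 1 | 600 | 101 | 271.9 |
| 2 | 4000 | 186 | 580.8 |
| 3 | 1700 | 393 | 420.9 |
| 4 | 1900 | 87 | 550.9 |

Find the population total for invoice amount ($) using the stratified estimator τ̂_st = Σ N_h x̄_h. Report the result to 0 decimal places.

τ̂_st ≈ 4248580

τ̂_st = Σ N_h x̄_h = 600·271.9 + 4000·580.8 + 1700·420.9 + 1900·550.9 = 4248580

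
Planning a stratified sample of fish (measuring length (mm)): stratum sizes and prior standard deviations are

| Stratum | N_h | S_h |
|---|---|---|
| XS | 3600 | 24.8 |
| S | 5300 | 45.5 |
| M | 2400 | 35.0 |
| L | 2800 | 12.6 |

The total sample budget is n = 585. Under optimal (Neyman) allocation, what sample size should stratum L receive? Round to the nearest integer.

46

Neyman allocation: n_h = n · N_h S_h / Σ N_i S_i, with n = 585.
  stratum XS: N_h·S_h = 3600·24.8 = 89280.00
  stratum S: N_h·S_h = 5300·45.5 = 241150.00
  stratum M: N_h·S_h = 2400·35.0 = 84000.00
  stratum L: N_h·S_h = 2800·12.6 = 35280.00
Σ N_h S_h = 449710.00
n for stratum L = 585·35280.00/449710.00 = 45.894 → 46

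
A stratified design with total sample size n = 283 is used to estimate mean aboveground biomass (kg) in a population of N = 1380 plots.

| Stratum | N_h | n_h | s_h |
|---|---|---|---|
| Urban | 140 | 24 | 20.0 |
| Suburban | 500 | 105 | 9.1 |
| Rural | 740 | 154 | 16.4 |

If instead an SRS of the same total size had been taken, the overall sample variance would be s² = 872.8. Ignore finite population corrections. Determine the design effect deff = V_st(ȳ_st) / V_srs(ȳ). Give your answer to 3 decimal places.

V̂(ȳ_st) = Σ W_h² s_h²/n_h, with W_h = N_h/N and N = 1380:
  stratum Urban: (140/1380)²·20.0²/24 = 0.171533
  stratum Suburban: (500/1380)²·9.1²/105 = 0.103532
  stratum Rural: (740/1380)²·16.4²/154 = 0.502195
V_st = 0.77726
V_srs = s²/n = 872.8/283 = 3.0841
deff = V_st / V_srs = 0.77726/3.0841 = 0.2520

deff ≈ 0.252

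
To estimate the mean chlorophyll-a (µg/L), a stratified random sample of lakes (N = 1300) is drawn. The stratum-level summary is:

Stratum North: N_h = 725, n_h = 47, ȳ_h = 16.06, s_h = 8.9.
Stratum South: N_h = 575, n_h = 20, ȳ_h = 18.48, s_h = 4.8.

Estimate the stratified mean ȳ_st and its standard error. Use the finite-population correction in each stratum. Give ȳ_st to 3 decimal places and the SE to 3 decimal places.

ȳ_st ≈ 17.130, SE ≈ 0.841

ȳ_st = Σ W_h ȳ_h = (725·16.06 + 575·18.48)/1300 = 17.13038
V̂(ȳ_st) = Σ W_h² (1 − n_h/N_h) s_h²/n_h, with W_h = N_h/N and N = 1300:
  stratum North: (725/1300)²·(1 − 47/725)·8.9²/47 = 0.490189
  stratum South: (575/1300)²·(1 − 20/575)·4.8²/20 = 0.217534
V̂(ȳ_st) = 0.707722
SE(ȳ_st) = √0.707722 = 0.841262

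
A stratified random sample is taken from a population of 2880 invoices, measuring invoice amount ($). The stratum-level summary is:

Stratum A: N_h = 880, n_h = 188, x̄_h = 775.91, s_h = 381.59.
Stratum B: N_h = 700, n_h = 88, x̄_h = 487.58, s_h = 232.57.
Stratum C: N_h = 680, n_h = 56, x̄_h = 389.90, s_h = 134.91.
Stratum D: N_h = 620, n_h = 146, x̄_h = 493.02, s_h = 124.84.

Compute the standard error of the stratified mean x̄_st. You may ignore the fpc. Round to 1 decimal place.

SE(x̄_st) ≈ 11.5

V̂(x̄_st) = Σ W_h² s_h²/n_h, with W_h = N_h/N and N = 2880:
  stratum A: (880/2880)²·381.59²/188 = 72.313
  stratum B: (700/2880)²·232.57²/88 = 36.3108
  stratum C: (680/2880)²·134.91²/56 = 18.119
  stratum D: (620/2880)²·124.84²/146 = 4.94713
V̂(x̄_st) = 131.69
SE(x̄_st) = √131.69 = 11.4756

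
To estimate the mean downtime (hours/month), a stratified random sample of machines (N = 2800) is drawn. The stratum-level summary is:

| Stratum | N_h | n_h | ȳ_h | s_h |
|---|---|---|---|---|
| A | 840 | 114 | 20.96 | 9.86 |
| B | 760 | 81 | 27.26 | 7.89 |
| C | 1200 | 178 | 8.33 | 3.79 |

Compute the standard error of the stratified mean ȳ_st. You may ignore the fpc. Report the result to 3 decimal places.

SE(ȳ_st) ≈ 0.385

V̂(ȳ_st) = Σ W_h² s_h²/n_h, with W_h = N_h/N and N = 2800:
  stratum A: (840/2800)²·9.86²/114 = 0.0767523
  stratum B: (760/2800)²·7.89²/81 = 0.0566213
  stratum C: (1200/2800)²·3.79²/178 = 0.0148219
V̂(ȳ_st) = 0.148196
SE(ȳ_st) = √0.148196 = 0.384962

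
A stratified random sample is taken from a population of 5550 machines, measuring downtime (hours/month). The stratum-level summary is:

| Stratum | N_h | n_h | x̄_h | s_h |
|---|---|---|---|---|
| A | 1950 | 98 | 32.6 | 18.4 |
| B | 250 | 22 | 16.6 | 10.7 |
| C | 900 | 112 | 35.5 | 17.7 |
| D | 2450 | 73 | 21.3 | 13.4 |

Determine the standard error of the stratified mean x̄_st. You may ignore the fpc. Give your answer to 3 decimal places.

V̂(x̄_st) = Σ W_h² s_h²/n_h, with W_h = N_h/N and N = 5550:
  stratum A: (1950/5550)²·18.4²/98 = 0.426474
  stratum B: (250/5550)²·10.7²/22 = 0.0105594
  stratum C: (900/5550)²·17.7²/112 = 0.0735576
  stratum D: (2450/5550)²·13.4²/73 = 0.479328
V̂(x̄_st) = 0.989919
SE(x̄_st) = √0.989919 = 0.994947

SE(x̄_st) ≈ 0.995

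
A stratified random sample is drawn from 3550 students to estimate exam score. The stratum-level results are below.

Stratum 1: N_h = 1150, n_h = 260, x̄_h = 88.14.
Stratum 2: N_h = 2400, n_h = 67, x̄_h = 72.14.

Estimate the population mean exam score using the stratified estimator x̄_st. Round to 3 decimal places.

N = Σ N_h = 3550. Stratum weights W_h = N_h/N.
x̄_st = (1150·88.14 + 2400·72.14) / 3550 = 77.32310

x̄_st ≈ 77.323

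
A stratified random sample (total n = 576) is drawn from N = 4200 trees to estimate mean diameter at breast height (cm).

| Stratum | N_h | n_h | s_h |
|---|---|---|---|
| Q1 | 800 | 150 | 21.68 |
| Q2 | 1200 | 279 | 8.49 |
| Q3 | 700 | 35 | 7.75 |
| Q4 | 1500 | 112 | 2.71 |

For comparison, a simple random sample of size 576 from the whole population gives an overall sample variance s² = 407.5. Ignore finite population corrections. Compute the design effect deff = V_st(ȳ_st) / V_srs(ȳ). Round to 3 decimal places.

deff ≈ 0.270

V̂(ȳ_st) = Σ W_h² s_h²/n_h, with W_h = N_h/N and N = 4200:
  stratum Q1: (800/4200)²·21.68²/150 = 0.113686
  stratum Q2: (1200/4200)²·8.49²/279 = 0.0210899
  stratum Q3: (700/4200)²·7.75²/35 = 0.0476687
  stratum Q4: (1500/4200)²·2.71²/112 = 0.00836382
V_st = 0.190809
V_srs = s²/n = 407.5/576 = 0.707465
deff = V_st / V_srs = 0.190809/0.707465 = 0.2697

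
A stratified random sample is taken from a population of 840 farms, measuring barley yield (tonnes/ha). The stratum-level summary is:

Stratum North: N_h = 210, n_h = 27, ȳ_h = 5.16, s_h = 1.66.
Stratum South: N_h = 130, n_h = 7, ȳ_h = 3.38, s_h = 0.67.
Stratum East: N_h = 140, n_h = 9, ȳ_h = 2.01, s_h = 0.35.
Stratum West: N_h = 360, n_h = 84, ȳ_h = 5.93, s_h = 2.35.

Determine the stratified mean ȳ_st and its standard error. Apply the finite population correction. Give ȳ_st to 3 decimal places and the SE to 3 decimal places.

ȳ_st = Σ W_h ȳ_h = (210·5.16 + 130·3.38 + 140·2.01 + 360·5.93)/840 = 4.68952
V̂(ȳ_st) = Σ W_h² (1 − n_h/N_h) s_h²/n_h, with W_h = N_h/N and N = 840:
  stratum North: (210/840)²·(1 − 27/210)·1.66²/27 = 0.00555858
  stratum South: (130/840)²·(1 − 7/130)·0.67²/7 = 0.00145325
  stratum East: (140/840)²·(1 − 9/140)·0.35²/9 = 0.000353781
  stratum West: (360/840)²·(1 − 84/360)·2.35²/84 = 0.00925784
V̂(ȳ_st) = 0.0166235
SE(ȳ_st) = √0.0166235 = 0.128932

ȳ_st ≈ 4.690, SE ≈ 0.129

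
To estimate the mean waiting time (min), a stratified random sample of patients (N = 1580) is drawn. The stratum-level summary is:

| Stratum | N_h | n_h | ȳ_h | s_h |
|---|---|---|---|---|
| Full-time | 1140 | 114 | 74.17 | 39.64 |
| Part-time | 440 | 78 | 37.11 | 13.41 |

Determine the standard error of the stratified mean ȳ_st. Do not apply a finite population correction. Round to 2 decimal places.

V̂(ȳ_st) = Σ W_h² s_h²/n_h, with W_h = N_h/N and N = 1580:
  stratum Full-time: (1140/1580)²·39.64²/114 = 7.1756
  stratum Part-time: (440/1580)²·13.41²/78 = 0.178794
V̂(ȳ_st) = 7.35439
SE(ȳ_st) = √7.35439 = 2.7119

SE(ȳ_st) ≈ 2.71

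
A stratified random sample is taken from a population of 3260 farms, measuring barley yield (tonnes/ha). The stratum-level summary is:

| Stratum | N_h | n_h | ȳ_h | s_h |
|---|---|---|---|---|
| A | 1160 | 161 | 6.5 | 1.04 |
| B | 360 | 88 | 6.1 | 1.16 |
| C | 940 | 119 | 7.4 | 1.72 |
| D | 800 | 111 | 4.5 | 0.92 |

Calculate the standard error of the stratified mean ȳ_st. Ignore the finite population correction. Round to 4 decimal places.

V̂(ȳ_st) = Σ W_h² s_h²/n_h, with W_h = N_h/N and N = 3260:
  stratum A: (1160/3260)²·1.04²/161 = 0.000850593
  stratum B: (360/3260)²·1.16²/88 = 0.000186467
  stratum C: (940/3260)²·1.72²/119 = 0.00206695
  stratum D: (800/3260)²·0.92²/111 = 0.000459195
V̂(ȳ_st) = 0.00356321
SE(ȳ_st) = √0.00356321 = 0.0596926

SE(ȳ_st) ≈ 0.0597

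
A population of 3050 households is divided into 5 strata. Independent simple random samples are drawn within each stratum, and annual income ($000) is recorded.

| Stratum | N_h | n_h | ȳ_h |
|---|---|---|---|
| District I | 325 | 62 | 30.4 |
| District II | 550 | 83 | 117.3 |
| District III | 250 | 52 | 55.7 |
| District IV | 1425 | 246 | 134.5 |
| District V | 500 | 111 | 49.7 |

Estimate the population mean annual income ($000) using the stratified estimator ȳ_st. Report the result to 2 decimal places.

N = Σ N_h = 3050. Stratum weights W_h = N_h/N.
ȳ_st = (325·30.4 + 550·117.3 + 250·55.7 + 1425·134.5 + 500·49.7) / 3050 = 99.9451

ȳ_st ≈ 99.95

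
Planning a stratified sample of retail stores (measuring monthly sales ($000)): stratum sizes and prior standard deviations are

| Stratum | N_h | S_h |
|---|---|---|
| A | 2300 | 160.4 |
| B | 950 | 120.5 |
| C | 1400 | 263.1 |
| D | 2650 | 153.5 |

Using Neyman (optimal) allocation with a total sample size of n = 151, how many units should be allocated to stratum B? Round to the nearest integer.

Neyman allocation: n_h = n · N_h S_h / Σ N_i S_i, with n = 151.
  stratum A: N_h·S_h = 2300·160.4 = 368920.00
  stratum B: N_h·S_h = 950·120.5 = 114475.00
  stratum C: N_h·S_h = 1400·263.1 = 368340.00
  stratum D: N_h·S_h = 2650·153.5 = 406775.00
Σ N_h S_h = 1258510.00
n for stratum B = 151·114475.00/1258510.00 = 13.735 → 14

14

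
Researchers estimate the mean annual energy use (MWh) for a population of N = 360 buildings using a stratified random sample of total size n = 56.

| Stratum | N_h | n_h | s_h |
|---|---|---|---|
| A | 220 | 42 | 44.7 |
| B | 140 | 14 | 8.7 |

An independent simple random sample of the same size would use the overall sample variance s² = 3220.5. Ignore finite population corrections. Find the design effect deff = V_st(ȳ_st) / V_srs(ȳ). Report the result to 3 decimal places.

deff ≈ 0.323

V̂(ȳ_st) = Σ W_h² s_h²/n_h, with W_h = N_h/N and N = 360:
  stratum A: (220/360)²·44.7²/42 = 17.7667
  stratum B: (140/360)²·8.7²/14 = 0.817639
V_st = 18.5843
V_srs = s²/n = 3220.5/56 = 57.5089
deff = V_st / V_srs = 18.5843/57.5089 = 0.3232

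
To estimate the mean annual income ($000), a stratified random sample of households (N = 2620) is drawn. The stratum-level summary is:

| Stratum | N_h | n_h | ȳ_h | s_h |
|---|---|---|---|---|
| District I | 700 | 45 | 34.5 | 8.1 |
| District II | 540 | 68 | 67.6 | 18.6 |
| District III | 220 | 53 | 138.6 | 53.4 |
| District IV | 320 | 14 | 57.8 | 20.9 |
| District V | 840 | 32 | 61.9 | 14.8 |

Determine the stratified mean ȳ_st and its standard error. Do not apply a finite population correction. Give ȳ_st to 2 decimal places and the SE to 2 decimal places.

ȳ_st = Σ W_h ȳ_h = (700·34.5 + 540·67.6 + 220·138.6 + 320·57.8 + 840·61.9)/2620 = 61.69389
V̂(ȳ_st) = Σ W_h² s_h²/n_h, with W_h = N_h/N and N = 2620:
  stratum District I: (700/2620)²·8.1²/45 = 0.104076
  stratum District II: (540/2620)²·18.6²/68 = 0.216123
  stratum District III: (220/2620)²·53.4²/53 = 0.379358
  stratum District IV: (320/2620)²·20.9²/14 = 0.465438
  stratum District V: (840/2620)²·14.8²/32 = 0.703606
V̂(ȳ_st) = 1.8686
SE(ȳ_st) = √1.8686 = 1.36697

ȳ_st ≈ 61.69, SE ≈ 1.37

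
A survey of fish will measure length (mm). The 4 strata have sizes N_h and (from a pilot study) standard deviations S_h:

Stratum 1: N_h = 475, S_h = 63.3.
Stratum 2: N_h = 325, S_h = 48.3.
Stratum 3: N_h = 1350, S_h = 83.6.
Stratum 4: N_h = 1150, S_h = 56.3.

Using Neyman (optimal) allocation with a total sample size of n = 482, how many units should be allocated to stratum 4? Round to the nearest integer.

Neyman allocation: n_h = n · N_h S_h / Σ N_i S_i, with n = 482.
  stratum 1: N_h·S_h = 475·63.3 = 30067.50
  stratum 2: N_h·S_h = 325·48.3 = 15697.50
  stratum 3: N_h·S_h = 1350·83.6 = 112860.00
  stratum 4: N_h·S_h = 1150·56.3 = 64745.00
Σ N_h S_h = 223370.00
n for stratum 4 = 482·64745.00/223370.00 = 139.710 → 140

140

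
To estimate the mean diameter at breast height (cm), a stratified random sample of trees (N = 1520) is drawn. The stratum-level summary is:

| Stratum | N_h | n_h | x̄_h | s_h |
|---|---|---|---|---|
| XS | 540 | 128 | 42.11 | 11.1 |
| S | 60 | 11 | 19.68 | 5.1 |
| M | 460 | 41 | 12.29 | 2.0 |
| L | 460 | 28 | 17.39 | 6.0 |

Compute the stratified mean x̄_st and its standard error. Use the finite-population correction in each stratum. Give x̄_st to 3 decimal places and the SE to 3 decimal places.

x̄_st ≈ 24.719, SE ≈ 0.463

x̄_st = Σ W_h x̄_h = (540·42.11 + 60·19.68 + 460·12.29 + 460·17.39)/1520 = 24.71908
V̂(x̄_st) = Σ W_h² (1 − n_h/N_h) s_h²/n_h, with W_h = N_h/N and N = 1520:
  stratum XS: (540/1520)²·(1 − 128/540)·11.1²/128 = 0.0926915
  stratum S: (60/1520)²·(1 − 11/60)·5.1²/11 = 0.0030089
  stratum M: (460/1520)²·(1 − 41/460)·2.0²/41 = 0.00813881
  stratum L: (460/1520)²·(1 − 28/460)·6.0²/28 = 0.110586
V̂(x̄_st) = 0.214425
SE(x̄_st) = √0.214425 = 0.46306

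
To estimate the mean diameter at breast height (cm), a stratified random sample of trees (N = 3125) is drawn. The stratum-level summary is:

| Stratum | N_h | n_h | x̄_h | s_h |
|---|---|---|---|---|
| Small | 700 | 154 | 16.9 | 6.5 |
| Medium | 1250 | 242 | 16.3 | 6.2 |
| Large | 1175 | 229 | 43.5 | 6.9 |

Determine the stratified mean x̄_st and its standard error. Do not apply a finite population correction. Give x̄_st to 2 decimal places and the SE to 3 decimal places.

x̄_st = Σ W_h x̄_h = (700·16.9 + 1250·16.3 + 1175·43.5)/3125 = 26.66160
V̂(x̄_st) = Σ W_h² s_h²/n_h, with W_h = N_h/N and N = 3125:
  stratum Small: (700/3125)²·6.5²/154 = 0.0137658
  stratum Medium: (1250/3125)²·6.2²/242 = 0.0254149
  stratum Large: (1175/3125)²·6.9²/229 = 0.0293926
V̂(x̄_st) = 0.0685733
SE(x̄_st) = √0.0685733 = 0.261865

x̄_st ≈ 26.66, SE ≈ 0.262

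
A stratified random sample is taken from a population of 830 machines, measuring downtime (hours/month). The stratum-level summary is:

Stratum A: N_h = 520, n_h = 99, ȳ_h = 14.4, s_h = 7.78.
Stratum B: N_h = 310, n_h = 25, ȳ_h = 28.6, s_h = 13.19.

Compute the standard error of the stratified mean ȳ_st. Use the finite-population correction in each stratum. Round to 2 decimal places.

SE(ȳ_st) ≈ 1.04

V̂(ȳ_st) = Σ W_h² (1 − n_h/N_h) s_h²/n_h, with W_h = N_h/N and N = 830:
  stratum A: (520/830)²·(1 − 99/520)·7.78²/99 = 0.194291
  stratum B: (310/830)²·(1 − 25/310)·13.19²/25 = 0.892483
V̂(ȳ_st) = 1.08677
SE(ȳ_st) = √1.08677 = 1.04248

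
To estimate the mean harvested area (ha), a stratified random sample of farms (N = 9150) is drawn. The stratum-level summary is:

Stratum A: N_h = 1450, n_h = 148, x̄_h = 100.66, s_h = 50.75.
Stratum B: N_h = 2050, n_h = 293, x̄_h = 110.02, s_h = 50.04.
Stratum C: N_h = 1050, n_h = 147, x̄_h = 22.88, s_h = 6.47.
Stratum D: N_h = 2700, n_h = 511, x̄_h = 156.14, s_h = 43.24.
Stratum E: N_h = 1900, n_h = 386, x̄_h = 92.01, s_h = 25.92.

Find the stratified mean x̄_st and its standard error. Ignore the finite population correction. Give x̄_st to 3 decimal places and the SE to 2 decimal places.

x̄_st = Σ W_h x̄_h = (1450·100.66 + 2050·110.02 + 1050·22.88 + 2700·156.14 + 1900·92.01)/9150 = 108.40645
V̂(x̄_st) = Σ W_h² s_h²/n_h, with W_h = N_h/N and N = 9150:
  stratum A: (1450/9150)²·50.75²/148 = 0.437023
  stratum B: (2050/9150)²·50.04²/293 = 0.428976
  stratum C: (1050/9150)²·6.47²/147 = 0.00374997
  stratum D: (2700/9150)²·43.24²/511 = 0.318593
  stratum E: (1900/9150)²·25.92²/386 = 0.0750495
V̂(x̄_st) = 1.26339
SE(x̄_st) = √1.26339 = 1.12401

x̄_st ≈ 108.406, SE ≈ 1.12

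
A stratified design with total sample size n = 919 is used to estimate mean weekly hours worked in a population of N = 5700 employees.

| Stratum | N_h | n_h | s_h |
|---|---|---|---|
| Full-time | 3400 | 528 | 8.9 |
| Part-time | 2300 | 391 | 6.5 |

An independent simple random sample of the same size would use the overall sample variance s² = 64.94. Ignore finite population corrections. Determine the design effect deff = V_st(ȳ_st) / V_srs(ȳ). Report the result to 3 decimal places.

V̂(ȳ_st) = Σ W_h² s_h²/n_h, with W_h = N_h/N and N = 5700:
  stratum Full-time: (3400/5700)²·8.9²/528 = 0.053377
  stratum Part-time: (2300/5700)²·6.5²/391 = 0.0175936
V_st = 0.0709707
V_srs = s²/n = 64.94/919 = 0.0706638
deff = V_st / V_srs = 0.0709707/0.0706638 = 1.0043

deff ≈ 1.004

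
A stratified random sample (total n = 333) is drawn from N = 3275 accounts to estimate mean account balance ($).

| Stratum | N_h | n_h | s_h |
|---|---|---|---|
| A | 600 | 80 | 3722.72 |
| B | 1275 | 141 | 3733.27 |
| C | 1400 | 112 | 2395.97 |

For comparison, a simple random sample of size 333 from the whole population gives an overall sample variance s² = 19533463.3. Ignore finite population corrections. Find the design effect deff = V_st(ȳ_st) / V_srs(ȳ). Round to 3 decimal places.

deff ≈ 0.514

V̂(ȳ_st) = Σ W_h² s_h²/n_h, with W_h = N_h/N and N = 3275:
  stratum A: (600/3275)²·3722.72²/80 = 5814.48
  stratum B: (1275/3275)²·3733.27²/141 = 14981.6
  stratum C: (1400/3275)²·2395.97²/112 = 9366.52
V_st = 30162.6
V_srs = s²/n = 19533463.3/333 = 58659
deff = V_st / V_srs = 30162.6/58659 = 0.5142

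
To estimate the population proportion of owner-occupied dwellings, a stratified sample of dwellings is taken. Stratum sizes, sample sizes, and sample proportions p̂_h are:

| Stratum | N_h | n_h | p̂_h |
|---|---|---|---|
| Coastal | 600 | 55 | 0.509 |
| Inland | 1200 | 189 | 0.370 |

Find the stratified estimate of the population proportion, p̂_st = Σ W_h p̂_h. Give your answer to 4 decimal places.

N = 1800; stratum weights W_h = N_h/N.
p̂_st = Σ W_h p̂_h = (600·0.509 + 1200·0.370)/1800 = 0.41633

p̂_st ≈ 0.4163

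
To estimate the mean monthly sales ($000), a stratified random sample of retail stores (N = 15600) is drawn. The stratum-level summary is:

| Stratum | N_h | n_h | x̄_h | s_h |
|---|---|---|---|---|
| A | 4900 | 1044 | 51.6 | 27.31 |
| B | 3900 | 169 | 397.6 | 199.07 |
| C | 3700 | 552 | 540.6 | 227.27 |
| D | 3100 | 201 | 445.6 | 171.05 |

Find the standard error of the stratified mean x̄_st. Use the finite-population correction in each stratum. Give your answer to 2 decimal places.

SE(x̄_st) ≈ 4.89

V̂(x̄_st) = Σ W_h² (1 − n_h/N_h) s_h²/n_h, with W_h = N_h/N and N = 15600:
  stratum A: (4900/15600)²·(1 − 1044/4900)·27.31²/1044 = 0.055466
  stratum B: (3900/15600)²·(1 − 169/3900)·199.07²/169 = 14.0206
  stratum C: (3700/15600)²·(1 − 552/3700)·227.27²/552 = 4.4785
  stratum D: (3100/15600)²·(1 − 201/3100)·171.05²/201 = 5.3754
V̂(x̄_st) = 23.9299
SE(x̄_st) = √23.9299 = 4.89182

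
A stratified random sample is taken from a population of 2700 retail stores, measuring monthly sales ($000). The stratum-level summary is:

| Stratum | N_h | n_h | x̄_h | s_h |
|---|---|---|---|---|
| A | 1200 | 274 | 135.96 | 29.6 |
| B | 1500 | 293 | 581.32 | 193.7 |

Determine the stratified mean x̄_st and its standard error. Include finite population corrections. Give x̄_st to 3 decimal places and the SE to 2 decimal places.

x̄_st = Σ W_h x̄_h = (1200·135.96 + 1500·581.32)/2700 = 383.38222
V̂(x̄_st) = Σ W_h² (1 − n_h/N_h) s_h²/n_h, with W_h = N_h/N and N = 2700:
  stratum A: (1200/2700)²·(1 − 274/1200)·29.6²/274 = 0.487414
  stratum B: (1500/2700)²·(1 − 293/1500)·193.7²/293 = 31.8026
V̂(x̄_st) = 32.29
SE(x̄_st) = √32.29 = 5.68243

x̄_st ≈ 383.382, SE ≈ 5.68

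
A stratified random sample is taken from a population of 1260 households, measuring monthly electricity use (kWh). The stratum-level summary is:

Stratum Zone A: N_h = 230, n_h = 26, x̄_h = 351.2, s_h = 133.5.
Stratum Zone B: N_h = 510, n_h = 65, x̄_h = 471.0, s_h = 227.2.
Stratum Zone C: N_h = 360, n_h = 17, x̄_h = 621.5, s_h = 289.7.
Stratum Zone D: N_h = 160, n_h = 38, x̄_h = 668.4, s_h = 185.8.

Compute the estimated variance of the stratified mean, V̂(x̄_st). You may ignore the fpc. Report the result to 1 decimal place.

V̂(x̄_st) = Σ W_h² s_h²/n_h, with W_h = N_h/N and N = 1260:
  stratum Zone A: (230/1260)²·133.5²/26 = 22.8404
  stratum Zone B: (510/1260)²·227.2²/65 = 130.108
  stratum Zone C: (360/1260)²·289.7²/17 = 403.006
  stratum Zone D: (160/1260)²·185.8²/38 = 14.649
V̂(x̄_st) = 570.603

V̂(x̄_st) ≈ 570.6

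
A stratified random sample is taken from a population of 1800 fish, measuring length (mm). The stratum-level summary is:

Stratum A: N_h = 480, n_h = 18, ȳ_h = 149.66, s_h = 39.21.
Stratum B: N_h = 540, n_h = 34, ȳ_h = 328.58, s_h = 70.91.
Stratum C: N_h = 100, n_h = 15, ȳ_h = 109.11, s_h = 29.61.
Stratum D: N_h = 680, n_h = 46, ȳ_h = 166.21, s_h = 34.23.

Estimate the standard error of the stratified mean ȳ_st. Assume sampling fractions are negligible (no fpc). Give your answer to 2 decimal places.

V̂(ȳ_st) = Σ W_h² s_h²/n_h, with W_h = N_h/N and N = 1800:
  stratum A: (480/1800)²·39.21²/18 = 6.07377
  stratum B: (540/1800)²·70.91²/34 = 13.31
  stratum C: (100/1800)²·29.61²/15 = 0.180402
  stratum D: (680/1800)²·34.23²/46 = 3.6352
V̂(ȳ_st) = 23.1994
SE(ȳ_st) = √23.1994 = 4.81658

SE(ȳ_st) ≈ 4.82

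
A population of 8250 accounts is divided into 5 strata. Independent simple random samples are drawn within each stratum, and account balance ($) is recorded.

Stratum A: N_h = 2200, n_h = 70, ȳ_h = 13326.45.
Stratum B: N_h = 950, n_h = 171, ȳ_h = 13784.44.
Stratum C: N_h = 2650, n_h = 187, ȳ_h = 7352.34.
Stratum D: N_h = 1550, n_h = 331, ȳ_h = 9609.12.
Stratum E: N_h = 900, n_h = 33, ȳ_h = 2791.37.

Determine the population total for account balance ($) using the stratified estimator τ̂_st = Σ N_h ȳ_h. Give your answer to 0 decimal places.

τ̂_st = Σ N_h ȳ_h = 2200·13326.45 + 950·13784.44 + 2650·7352.34 + 1550·9609.12 + 900·2791.37 = 79303478

τ̂_st ≈ 79303478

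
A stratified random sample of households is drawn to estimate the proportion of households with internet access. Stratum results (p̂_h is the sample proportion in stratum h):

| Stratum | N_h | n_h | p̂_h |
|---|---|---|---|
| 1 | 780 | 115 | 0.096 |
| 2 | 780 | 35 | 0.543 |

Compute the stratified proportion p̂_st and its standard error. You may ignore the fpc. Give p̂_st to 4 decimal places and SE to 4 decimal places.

N = 1560; stratum weights W_h = N_h/N.
p̂_st = Σ W_h p̂_h = (780·0.096 + 780·0.543)/1560 = 0.31950
V̂(p̂_st) = Σ W_h² p̂_h(1−p̂_h)/(n_h−1):
  stratum 1: (780/1560)²·0.096·0.904/114 = 0.000190316
  stratum 2: (780/1560)²·0.543·0.457/34 = 0.00182464
V̂(p̂_st) = 0.00201496; SE = √V̂ = 0.0448883

p̂_st ≈ 0.3195, SE ≈ 0.0449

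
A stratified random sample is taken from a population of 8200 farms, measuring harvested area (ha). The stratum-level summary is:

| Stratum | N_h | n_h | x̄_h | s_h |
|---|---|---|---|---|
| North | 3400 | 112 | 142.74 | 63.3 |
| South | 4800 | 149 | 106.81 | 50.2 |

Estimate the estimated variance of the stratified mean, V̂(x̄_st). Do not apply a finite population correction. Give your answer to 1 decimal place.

V̂(x̄_st) ≈ 11.9

V̂(x̄_st) = Σ W_h² s_h²/n_h, with W_h = N_h/N and N = 8200:
  stratum North: (3400/8200)²·63.3²/112 = 6.15063
  stratum South: (4800/8200)²·50.2²/149 = 5.7953
V̂(x̄_st) = 11.9459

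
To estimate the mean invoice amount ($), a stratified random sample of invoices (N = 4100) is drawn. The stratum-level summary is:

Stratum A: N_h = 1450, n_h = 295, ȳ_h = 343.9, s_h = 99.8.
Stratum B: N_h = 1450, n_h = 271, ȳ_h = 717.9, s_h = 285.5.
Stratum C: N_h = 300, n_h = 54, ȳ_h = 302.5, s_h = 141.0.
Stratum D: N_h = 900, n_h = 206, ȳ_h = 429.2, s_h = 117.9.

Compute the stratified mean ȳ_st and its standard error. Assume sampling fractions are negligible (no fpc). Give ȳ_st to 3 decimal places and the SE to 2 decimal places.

ȳ_st = Σ W_h ȳ_h = (1450·343.9 + 1450·717.9 + 300·302.5 + 900·429.2)/4100 = 491.86341
V̂(ȳ_st) = Σ W_h² s_h²/n_h, with W_h = N_h/N and N = 4100:
  stratum A: (1450/4100)²·99.8²/295 = 4.22287
  stratum B: (1450/4100)²·285.5²/271 = 37.6193
  stratum C: (300/4100)²·141.0²/54 = 1.97115
  stratum D: (900/4100)²·117.9²/206 = 3.25145
V̂(ȳ_st) = 47.0648
SE(ȳ_st) = √47.0648 = 6.86038

ȳ_st ≈ 491.863, SE ≈ 6.86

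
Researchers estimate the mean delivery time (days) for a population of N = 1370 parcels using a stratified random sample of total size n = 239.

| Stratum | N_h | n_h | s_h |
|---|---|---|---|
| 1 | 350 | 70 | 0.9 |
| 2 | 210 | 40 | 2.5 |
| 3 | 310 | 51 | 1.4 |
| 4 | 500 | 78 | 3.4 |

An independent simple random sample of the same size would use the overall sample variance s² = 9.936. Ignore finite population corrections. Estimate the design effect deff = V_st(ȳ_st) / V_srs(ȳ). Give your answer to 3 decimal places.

V̂(ȳ_st) = Σ W_h² s_h²/n_h, with W_h = N_h/N and N = 1370:
  stratum 1: (350/1370)²·0.9²/70 = 0.000755235
  stratum 2: (210/1370)²·2.5²/40 = 0.00367128
  stratum 3: (310/1370)²·1.4²/51 = 0.00196774
  stratum 4: (500/1370)²·3.4²/78 = 0.0197407
V_st = 0.0261349
V_srs = s²/n = 9.936/239 = 0.0415732
deff = V_st / V_srs = 0.0261349/0.0415732 = 0.6286

deff ≈ 0.629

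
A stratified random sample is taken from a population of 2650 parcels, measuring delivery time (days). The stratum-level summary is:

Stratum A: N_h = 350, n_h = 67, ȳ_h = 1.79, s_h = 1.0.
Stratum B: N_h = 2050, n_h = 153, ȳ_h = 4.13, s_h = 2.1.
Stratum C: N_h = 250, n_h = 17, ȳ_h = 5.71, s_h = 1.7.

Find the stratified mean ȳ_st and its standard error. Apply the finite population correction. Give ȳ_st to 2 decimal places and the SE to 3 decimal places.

ȳ_st ≈ 3.97, SE ≈ 0.133

ȳ_st = Σ W_h ȳ_h = (350·1.79 + 2050·4.13 + 250·5.71)/2650 = 3.97000
V̂(ȳ_st) = Σ W_h² (1 − n_h/N_h) s_h²/n_h, with W_h = N_h/N and N = 2650:
  stratum A: (350/2650)²·(1 − 67/350)·1.0²/67 = 0.000210517
  stratum B: (2050/2650)²·(1 − 153/2050)·2.1²/153 = 0.0159616
  stratum C: (250/2650)²·(1 − 17/250)·1.7²/17 = 0.00141011
V̂(ȳ_st) = 0.0175822
SE(ȳ_st) = √0.0175822 = 0.132598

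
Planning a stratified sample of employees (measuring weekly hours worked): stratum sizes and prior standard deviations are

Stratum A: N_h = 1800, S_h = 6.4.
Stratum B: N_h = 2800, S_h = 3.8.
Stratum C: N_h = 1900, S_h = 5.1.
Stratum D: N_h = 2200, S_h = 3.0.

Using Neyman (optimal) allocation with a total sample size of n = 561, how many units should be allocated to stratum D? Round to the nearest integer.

96

Neyman allocation: n_h = n · N_h S_h / Σ N_i S_i, with n = 561.
  stratum A: N_h·S_h = 1800·6.4 = 11520.00
  stratum B: N_h·S_h = 2800·3.8 = 10640.00
  stratum C: N_h·S_h = 1900·5.1 = 9690.00
  stratum D: N_h·S_h = 2200·3.0 = 6600.00
Σ N_h S_h = 38450.00
n for stratum D = 561·6600.00/38450.00 = 96.296 → 96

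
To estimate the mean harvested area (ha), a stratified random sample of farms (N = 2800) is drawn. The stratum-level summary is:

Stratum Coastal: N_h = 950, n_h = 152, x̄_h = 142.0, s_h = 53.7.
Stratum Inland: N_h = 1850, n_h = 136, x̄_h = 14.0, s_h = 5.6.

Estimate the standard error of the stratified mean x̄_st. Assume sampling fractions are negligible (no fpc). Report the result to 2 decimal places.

V̂(x̄_st) = Σ W_h² s_h²/n_h, with W_h = N_h/N and N = 2800:
  stratum Coastal: (950/2800)²·53.7²/152 = 2.18392
  stratum Inland: (1850/2800)²·5.6²/136 = 0.100662
V̂(x̄_st) = 2.28458
SE(x̄_st) = √2.28458 = 1.51148

SE(x̄_st) ≈ 1.51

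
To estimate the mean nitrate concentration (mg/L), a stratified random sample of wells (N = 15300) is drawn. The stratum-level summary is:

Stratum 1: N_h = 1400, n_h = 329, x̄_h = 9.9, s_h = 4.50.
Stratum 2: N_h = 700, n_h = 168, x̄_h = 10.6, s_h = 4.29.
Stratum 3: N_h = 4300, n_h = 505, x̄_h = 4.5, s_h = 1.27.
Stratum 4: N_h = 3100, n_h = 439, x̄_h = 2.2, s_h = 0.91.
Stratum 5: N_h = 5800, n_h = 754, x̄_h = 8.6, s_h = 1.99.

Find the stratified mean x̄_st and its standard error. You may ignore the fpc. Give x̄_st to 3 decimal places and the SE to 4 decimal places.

x̄_st = Σ W_h x̄_h = (1400·9.9 + 700·10.6 + 4300·4.5 + 3100·2.2 + 5800·8.6)/15300 = 6.36144
V̂(x̄_st) = Σ W_h² s_h²/n_h, with W_h = N_h/N and N = 15300:
  stratum 1: (1400/15300)²·4.50²/329 = 0.00051535
  stratum 2: (700/15300)²·4.29²/168 = 0.000229308
  stratum 3: (4300/15300)²·1.27²/505 = 0.000252273
  stratum 4: (3100/15300)²·0.91²/439 = 7.74388e-05
  stratum 5: (5800/15300)²·1.99²/754 = 0.000754758
V̂(x̄_st) = 0.00182913
SE(x̄_st) = √0.00182913 = 0.0427683

x̄_st ≈ 6.361, SE ≈ 0.0428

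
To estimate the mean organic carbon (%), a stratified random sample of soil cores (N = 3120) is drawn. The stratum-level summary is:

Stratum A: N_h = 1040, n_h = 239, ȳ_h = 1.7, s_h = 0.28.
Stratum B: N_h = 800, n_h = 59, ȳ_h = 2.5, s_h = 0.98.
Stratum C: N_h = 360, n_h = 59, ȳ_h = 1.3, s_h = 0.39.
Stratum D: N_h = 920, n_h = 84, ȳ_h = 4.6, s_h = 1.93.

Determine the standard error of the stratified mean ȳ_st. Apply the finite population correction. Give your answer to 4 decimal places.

V̂(ȳ_st) = Σ W_h² (1 − n_h/N_h) s_h²/n_h, with W_h = N_h/N and N = 3120:
  stratum A: (1040/3120)²·(1 − 239/1040)·0.28²/239 = 2.80721e-05
  stratum B: (800/3120)²·(1 − 59/800)·0.98²/59 = 0.000991286
  stratum C: (360/3120)²·(1 − 59/360)·0.39²/59 = 2.8697e-05
  stratum D: (920/3120)²·(1 − 84/920)·1.93²/84 = 0.00350365
V̂(ȳ_st) = 0.0045517
SE(ȳ_st) = √0.0045517 = 0.0674663

SE(ȳ_st) ≈ 0.0675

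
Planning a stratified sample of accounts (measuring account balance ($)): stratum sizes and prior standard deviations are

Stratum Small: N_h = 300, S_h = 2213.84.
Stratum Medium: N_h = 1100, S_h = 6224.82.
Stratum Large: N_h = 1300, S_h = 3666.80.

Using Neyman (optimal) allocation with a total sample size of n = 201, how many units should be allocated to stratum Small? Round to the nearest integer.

Neyman allocation: n_h = n · N_h S_h / Σ N_i S_i, with n = 201.
  stratum Small: N_h·S_h = 300·2213.84 = 664152.00
  stratum Medium: N_h·S_h = 1100·6224.82 = 6847302.00
  stratum Large: N_h·S_h = 1300·3666.80 = 4766840.00
Σ N_h S_h = 12278294.00
n for stratum Small = 201·664152.00/12278294.00 = 10.872 → 11

11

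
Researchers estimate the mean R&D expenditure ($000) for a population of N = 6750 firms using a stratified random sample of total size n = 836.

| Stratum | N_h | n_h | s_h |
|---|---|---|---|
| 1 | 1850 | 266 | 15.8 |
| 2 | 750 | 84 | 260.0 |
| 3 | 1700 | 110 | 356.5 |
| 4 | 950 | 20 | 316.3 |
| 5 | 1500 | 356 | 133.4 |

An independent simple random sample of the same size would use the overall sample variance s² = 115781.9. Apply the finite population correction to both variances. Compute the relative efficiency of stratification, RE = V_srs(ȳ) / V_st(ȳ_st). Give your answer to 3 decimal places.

RE ≈ 0.688

V̂(ȳ_st) = Σ W_h² (1 − n_h/N_h) s_h²/n_h, with W_h = N_h/N and N = 6750:
  stratum 1: (1850/6750)²·(1 − 266/1850)·15.8²/266 = 0.0603604
  stratum 2: (750/6750)²·(1 − 84/750)·260.0²/84 = 8.82257
  stratum 3: (1700/6750)²·(1 − 110/1700)·356.5²/110 = 68.5433
  stratum 4: (950/6750)²·(1 − 20/950)·316.3²/20 = 96.999
  stratum 5: (1500/6750)²·(1 − 356/1500)·133.4²/356 = 1.88266
V_st = 176.308
V_srs = (1 − 836/6750)·115781.9/836 = 121.342
Relative efficiency = V_srs / V_st = 121.342/176.308 = 0.6882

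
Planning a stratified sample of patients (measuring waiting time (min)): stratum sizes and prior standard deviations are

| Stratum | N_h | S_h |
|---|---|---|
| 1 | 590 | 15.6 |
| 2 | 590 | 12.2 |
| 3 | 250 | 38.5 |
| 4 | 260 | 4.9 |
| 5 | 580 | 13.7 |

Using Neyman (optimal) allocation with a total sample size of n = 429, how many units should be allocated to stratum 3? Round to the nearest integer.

117

Neyman allocation: n_h = n · N_h S_h / Σ N_i S_i, with n = 429.
  stratum 1: N_h·S_h = 590·15.6 = 9204.00
  stratum 2: N_h·S_h = 590·12.2 = 7198.00
  stratum 3: N_h·S_h = 250·38.5 = 9625.00
  stratum 4: N_h·S_h = 260·4.9 = 1274.00
  stratum 5: N_h·S_h = 580·13.7 = 7946.00
Σ N_h S_h = 35247.00
n for stratum 3 = 429·9625.00/35247.00 = 117.148 → 117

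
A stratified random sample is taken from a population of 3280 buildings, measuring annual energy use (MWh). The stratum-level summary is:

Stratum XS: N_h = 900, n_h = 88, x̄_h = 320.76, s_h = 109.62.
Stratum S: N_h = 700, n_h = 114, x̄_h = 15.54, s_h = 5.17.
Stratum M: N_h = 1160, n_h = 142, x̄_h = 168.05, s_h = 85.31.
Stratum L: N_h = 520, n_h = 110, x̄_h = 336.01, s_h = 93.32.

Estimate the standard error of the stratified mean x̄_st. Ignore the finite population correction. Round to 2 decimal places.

V̂(x̄_st) = Σ W_h² s_h²/n_h, with W_h = N_h/N and N = 3280:
  stratum XS: (900/3280)²·109.62²/88 = 10.281
  stratum S: (700/3280)²·5.17²/114 = 0.0106789
  stratum M: (1160/3280)²·85.31²/142 = 6.41032
  stratum L: (520/3280)²·93.32²/110 = 1.98983
V̂(x̄_st) = 18.6918
SE(x̄_st) = √18.6918 = 4.3234

SE(x̄_st) ≈ 4.32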